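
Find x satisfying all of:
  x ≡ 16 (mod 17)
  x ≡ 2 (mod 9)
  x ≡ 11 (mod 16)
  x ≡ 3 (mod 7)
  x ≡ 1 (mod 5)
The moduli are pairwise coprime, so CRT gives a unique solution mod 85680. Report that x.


Product of moduli M = 17 · 9 · 16 · 7 · 5 = 85680.
Merge one congruence at a time:
  Start: x ≡ 16 (mod 17).
  Combine with x ≡ 2 (mod 9); new modulus lcm = 153.
    Write x = 16 + 17·t and substitute into x ≡ 2 (mod 9): 17·t ≡ 2 − 16 = -14 (mod 9).
    Reduce coefficients mod 9: 8·t ≡ 4 (mod 9).
    The inverse of 8 mod 9 is 8 (since 8·8 = 64 = 7·9 + 1), so t ≡ 8·4 = 32 ≡ 5 (mod 9).
    Then x = 16 + 17·5 = 101, valid modulo lcm(17, 9) = 153: x ≡ 101 (mod 153).
  Combine with x ≡ 11 (mod 16); new modulus lcm = 2448.
    Write x = 101 + 153·t and substitute into x ≡ 11 (mod 16): 153·t ≡ 11 − 101 = -90 (mod 16).
    Reduce coefficients mod 16: 9·t ≡ 6 (mod 16).
    The inverse of 9 mod 16 is 9 (since 9·9 = 81 = 5·16 + 1), so t ≡ 9·6 = 54 ≡ 6 (mod 16).
    Then x = 101 + 153·6 = 1019, valid modulo lcm(153, 16) = 2448: x ≡ 1019 (mod 2448).
  Combine with x ≡ 3 (mod 7); new modulus lcm = 17136.
    Write x = 1019 + 2448·t and substitute into x ≡ 3 (mod 7): 2448·t ≡ 3 − 1019 = -1016 (mod 7).
    Reduce coefficients mod 7: 5·t ≡ 6 (mod 7).
    The inverse of 5 mod 7 is 3 (since 5·3 = 15 = 2·7 + 1), so t ≡ 3·6 = 18 ≡ 4 (mod 7).
    Then x = 1019 + 2448·4 = 10811, valid modulo lcm(2448, 7) = 17136: x ≡ 10811 (mod 17136).
  Combine with x ≡ 1 (mod 5); new modulus lcm = 85680.
    Write x = 10811 + 17136·t and substitute into x ≡ 1 (mod 5): 17136·t ≡ 1 − 10811 = -10810 (mod 5).
    Reduce coefficients mod 5: 1·t ≡ 0 (mod 5).
    So t ≡ 0 (mod 5).
    Then x = 10811 + 17136·0 = 10811, valid modulo lcm(17136, 5) = 85680: x ≡ 10811 (mod 85680).
Verify against each original: 10811 mod 17 = 16, 10811 mod 9 = 2, 10811 mod 16 = 11, 10811 mod 7 = 3, 10811 mod 5 = 1.

x ≡ 10811 (mod 85680).


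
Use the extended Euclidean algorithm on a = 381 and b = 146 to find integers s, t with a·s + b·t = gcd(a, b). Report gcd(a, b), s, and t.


Euclidean algorithm on (381, 146) — divide until remainder is 0:
  381 = 2 · 146 + 89
  146 = 1 · 89 + 57
  89 = 1 · 57 + 32
  57 = 1 · 32 + 25
  32 = 1 · 25 + 7
  25 = 3 · 7 + 4
  7 = 1 · 4 + 3
  4 = 1 · 3 + 1
  3 = 3 · 1 + 0
gcd(381, 146) = 1.
Track Bezout coefficients alongside the remainders: start with r₀ = 381 = a·1 + b·0 (s = 1, t = 0) and r₁ = 146 = a·0 + b·1 (s = 0, t = 1); each new remainder r_{k+1} = r_{k-1} − q_k·r_k inherits s_{k+1} = s_{k-1} − q_k·s_k, t_{k+1} = t_{k-1} − q_k·t_k, so r_k = a·s_k + b·t_k at every step:
  q = 2: r = 89, s = 1 − 2·0 = 1, t = 0 − 2·1 = -2  (check: 381·1 + 146·(-2) = 89)
  q = 1: r = 57, s = 0 − 1·1 = -1, t = 1 − 1·(-2) = 3  (check: 381·(-1) + 146·3 = 57)
  q = 1: r = 32, s = 1 − 1·(-1) = 2, t = -2 − 1·3 = -5  (check: 381·2 + 146·(-5) = 32)
  q = 1: r = 25, s = -1 − 1·2 = -3, t = 3 − 1·(-5) = 8  (check: 381·(-3) + 146·8 = 25)
  q = 1: r = 7, s = 2 − 1·(-3) = 5, t = -5 − 1·8 = -13  (check: 381·5 + 146·(-13) = 7)
  q = 3: r = 4, s = -3 − 3·5 = -18, t = 8 − 3·(-13) = 47  (check: 381·(-18) + 146·47 = 4)
  q = 1: r = 3, s = 5 − 1·(-18) = 23, t = -13 − 1·47 = -60  (check: 381·23 + 146·(-60) = 3)
  q = 1: r = 1, s = -18 − 1·23 = -41, t = 47 − 1·(-60) = 107  (check: 381·(-41) + 146·107 = 1)
The row with r = 1 (the gcd) gives the Bezout coefficients s = -41, t = 107.
Result: 381 · (-41) + 146 · (107) = 1.

gcd(381, 146) = 1; s = -41, t = 107 (check: 381·(-41) + 146·107 = 1).


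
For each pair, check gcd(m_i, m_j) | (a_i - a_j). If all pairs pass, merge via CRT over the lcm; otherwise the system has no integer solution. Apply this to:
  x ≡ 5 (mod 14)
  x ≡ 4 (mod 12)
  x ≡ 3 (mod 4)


Moduli 14, 12, 4 are not pairwise coprime, so CRT works modulo lcm(m_i) when all pairwise compatibility conditions hold.
Pairwise compatibility: gcd(m_i, m_j) must divide a_i - a_j for every pair.
Merge one congruence at a time:
  Start: x ≡ 5 (mod 14).
  Combine with x ≡ 4 (mod 12): gcd(14, 12) = 2, and 4 - 5 = -1 is NOT divisible by 2.
    ⇒ system is inconsistent (no integer solution).

No solution (the system is inconsistent).


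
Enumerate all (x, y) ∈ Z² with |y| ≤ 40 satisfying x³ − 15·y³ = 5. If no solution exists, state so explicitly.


The equation is x³ - 15y³ = 5. For fixed y, x³ = 15·y³ + 5, so a solution requires the RHS to be a perfect cube.
Strategy: iterate y from -40 to 40, compute RHS = 15·y³ + 5, and check whether it is a (positive or negative) perfect cube.
Check small values of y:
  y = 0: RHS = 5 is not a perfect cube.
  y = 1: RHS = 20 is not a perfect cube.
  y = -1: RHS = -10 is not a perfect cube.
  y = 2: RHS = 125 = (5)³ ⇒ x = 5 works.
  y = -2: RHS = -115 is not a perfect cube.
  y = 3: RHS = 410 is not a perfect cube.
  y = -3: RHS = -400 is not a perfect cube.
Continuing the search up to |y| = 40 finds no further solutions beyond those listed.
Collected solutions: (5, 2).

Solutions (with |y| ≤ 40): (5, 2).


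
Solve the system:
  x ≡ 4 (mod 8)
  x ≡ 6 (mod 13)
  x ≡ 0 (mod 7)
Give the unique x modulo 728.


Moduli 8, 13, 7 are pairwise coprime; by CRT there is a unique solution modulo M = 8 · 13 · 7 = 728.
Solve pairwise, accumulating the modulus:
  Start with x ≡ 4 (mod 8).
  Combine with x ≡ 6 (mod 13): since gcd(8, 13) = 1, we get a unique residue mod 104.
    Write x = 4 + 8·t and substitute into x ≡ 6 (mod 13): 8·t ≡ 6 − 4 = 2 (mod 13).
    The inverse of 8 mod 13 is 5 (since 8·5 = 40 = 3·13 + 1), so t ≡ 5·2 = 10 ≡ 10 (mod 13).
    Then x = 4 + 8·10 = 84, valid modulo lcm(8, 13) = 104: x ≡ 84 (mod 104).
  Combine with x ≡ 0 (mod 7): since gcd(104, 7) = 1, we get a unique residue mod 728.
    Write x = 84 + 104·t and substitute into x ≡ 0 (mod 7): 104·t ≡ 0 − 84 = -84 (mod 7).
    Reduce coefficients mod 7: 6·t ≡ 0 (mod 7).
    The inverse of 6 mod 7 is 6 (since 6·6 = 36 = 5·7 + 1), so t ≡ 6·0 = 0 ≡ 0 (mod 7).
    Then x = 84 + 104·0 = 84, valid modulo lcm(104, 7) = 728: x ≡ 84 (mod 728).
Verify: 84 mod 8 = 4 ✓, 84 mod 13 = 6 ✓, 84 mod 7 = 0 ✓.

x ≡ 84 (mod 728).


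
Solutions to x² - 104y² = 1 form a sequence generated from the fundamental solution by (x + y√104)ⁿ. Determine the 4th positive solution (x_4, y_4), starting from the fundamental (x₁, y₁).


Step 1: Find the fundamental solution (x₁, y₁) of x² - 104y² = 1.
  Expand √104 as a continued fraction. a₀ = ⌊√104⌋ = 10; iterate m_{k+1} = d_k·a_k − m_k, d_{k+1} = (104 − m_{k+1}²)/d_k, a_{k+1} = ⌊(a₀ + m_{k+1})/d_{k+1}⌋ (starting m₀ = 0, d₀ = 1), with convergents p_k = a_k·p_{k-1} + p_{k-2}, q_k = a_k·q_{k-1} + q_{k-2} (p₋₁ = 1, q₋₁ = 0):
  k = 0: a₀ = 10; p₀/q₀ = 10/1; p₀² − 104·q₀² = 100 − 104 = -4.
  k = 1: m = 10, d = 4, a = ⌊(10 + 10)/4⌋ = 5; p/q = (5·10 + 1)/(5·1 + 0) = 51/5; p² − 104·q² = 2601 − 2600 = 1.
  The first convergent with p² − 104·q² = 1 gives the fundamental solution (x₁, y₁) = (51, 5).
Step 2: Apply the recurrence (x_{n+1}, y_{n+1}) = (x₁x_n + 104y₁y_n, x₁y_n + y₁x_n) repeatedly.
  From (x_1, y_1) = (51, 5): x_2 = 51·51 + 104·5·5 = 5201; y_2 = 51·5 + 5·51 = 510.
  From (x_2, y_2) = (5201, 510): x_3 = 51·5201 + 104·5·510 = 530451; y_3 = 51·510 + 5·5201 = 52015.
  From (x_3, y_3) = (530451, 52015): x_4 = 51·530451 + 104·5·52015 = 54100801; y_4 = 51·52015 + 5·530451 = 5305020.
Step 3: Verify x_4² - 104·y_4² = 2926896668841601 - 2926896668841600 = 1 (should be 1). ✓

(x_1, y_1) = (51, 5); (x_4, y_4) = (54100801, 5305020).


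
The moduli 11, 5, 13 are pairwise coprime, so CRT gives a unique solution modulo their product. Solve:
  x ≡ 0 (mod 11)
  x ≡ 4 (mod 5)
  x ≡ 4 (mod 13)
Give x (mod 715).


Moduli 11, 5, 13 are pairwise coprime; by CRT there is a unique solution modulo M = 11 · 5 · 13 = 715.
Solve pairwise, accumulating the modulus:
  Start with x ≡ 0 (mod 11).
  Combine with x ≡ 4 (mod 5): since gcd(11, 5) = 1, we get a unique residue mod 55.
    Write x = 0 + 11·t and substitute into x ≡ 4 (mod 5): 11·t ≡ 4 − 0 = 4 (mod 5).
    Reduce coefficients mod 5: 1·t ≡ 4 (mod 5).
    So t ≡ 4 (mod 5).
    Then x = 0 + 11·4 = 44, valid modulo lcm(11, 5) = 55: x ≡ 44 (mod 55).
  Combine with x ≡ 4 (mod 13): since gcd(55, 13) = 1, we get a unique residue mod 715.
    Write x = 44 + 55·t and substitute into x ≡ 4 (mod 13): 55·t ≡ 4 − 44 = -40 (mod 13).
    Reduce coefficients mod 13: 3·t ≡ 12 (mod 13).
    The inverse of 3 mod 13 is 9 (since 3·9 = 27 = 2·13 + 1), so t ≡ 9·12 = 108 ≡ 4 (mod 13).
    Then x = 44 + 55·4 = 264, valid modulo lcm(55, 13) = 715: x ≡ 264 (mod 715).
Verify: 264 mod 11 = 0 ✓, 264 mod 5 = 4 ✓, 264 mod 13 = 4 ✓.

x ≡ 264 (mod 715).


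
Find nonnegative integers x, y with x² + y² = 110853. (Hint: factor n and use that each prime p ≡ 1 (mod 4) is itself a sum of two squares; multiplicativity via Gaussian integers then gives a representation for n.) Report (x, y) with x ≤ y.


Step 1: Factor n = 110853 = 3^2 · 109 · 113.
Step 2: Check the mod-4 condition on each prime factor: 3 ≡ 3 (mod 4), exponent 2 (must be even); 109 ≡ 1 (mod 4), exponent 1; 113 ≡ 1 (mod 4), exponent 1.
All primes ≡ 3 (mod 4) appear to even exponent (or don't appear), so by the two-squares theorem n IS expressible as a sum of two squares.
Step 3: Build a representation. Group n = k² · m with k = 3 and m = 109 · 113 = 12317 (a product of primes ≡ 1 (mod 4)); a representation of m scales to one of n via (k·x)² + (k·y)² = k²(x² + y²). Each prime p ≡ 1 (mod 4) is itself a sum of two squares; find a² by testing p − a² for a perfect square:
  109: 109 − 1² = 108, 109 − 2² = 105, 109 − 3² = 100 = 10² ⇒ 109 = 3² + 10².
  113: 113 − 1² = 112, 113 − 2² = 109, 113 − 3² = 104, 113 − 4² = 97, 113 − 5² = 88, 113 − 6² = 77, 113 − 7² = 64 = 8² ⇒ 113 = 7² + 8².
  Combine using the Brahmagupta–Fibonacci identity (a² + b²)(c² + d²) = (ac − bd)² + (ad + bc)² = (ac + bd)² + (ad − bc)²:
  109 · 113 = 12317: from (3² + 10²)(7² + 8²), take (3·7 − 10·8, 3·8 + 10·7) = (21 − 80, 24 + 70) = (-59, 94); dropping signs (only squares matter) gives (59, 94); check 59² + 94² = 3481 + 8836 = 12317 ✓.
  Scale by k = 3: (3·59, 3·94) = (177, 282).
Step 4: Order so x ≤ y and verify: 177² + 282² = 31329 + 79524 = 110853 = n. ✓

n = 110853 = 177² + 282² (one valid representation with x ≤ y).


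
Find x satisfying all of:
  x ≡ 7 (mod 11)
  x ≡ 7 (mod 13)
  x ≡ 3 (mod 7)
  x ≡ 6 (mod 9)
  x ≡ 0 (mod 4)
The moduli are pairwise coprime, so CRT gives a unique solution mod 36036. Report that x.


Product of moduli M = 11 · 13 · 7 · 9 · 4 = 36036.
Merge one congruence at a time:
  Start: x ≡ 7 (mod 11).
  Combine with x ≡ 7 (mod 13); new modulus lcm = 143.
    Write x = 7 + 11·t and substitute into x ≡ 7 (mod 13): 11·t ≡ 7 − 7 = 0 (mod 13).
    The inverse of 11 mod 13 is 6 (since 11·6 = 66 = 5·13 + 1), so t ≡ 6·0 = 0 ≡ 0 (mod 13).
    Then x = 7 + 11·0 = 7, valid modulo lcm(11, 13) = 143: x ≡ 7 (mod 143).
  Combine with x ≡ 3 (mod 7); new modulus lcm = 1001.
    Write x = 7 + 143·t and substitute into x ≡ 3 (mod 7): 143·t ≡ 3 − 7 = -4 (mod 7).
    Reduce coefficients mod 7: 3·t ≡ 3 (mod 7).
    The inverse of 3 mod 7 is 5 (since 3·5 = 15 = 2·7 + 1), so t ≡ 5·3 = 15 ≡ 1 (mod 7).
    Then x = 7 + 143·1 = 150, valid modulo lcm(143, 7) = 1001: x ≡ 150 (mod 1001).
  Combine with x ≡ 6 (mod 9); new modulus lcm = 9009.
    Write x = 150 + 1001·t and substitute into x ≡ 6 (mod 9): 1001·t ≡ 6 − 150 = -144 (mod 9).
    Reduce coefficients mod 9: 2·t ≡ 0 (mod 9).
    The inverse of 2 mod 9 is 5 (since 2·5 = 10 = 1·9 + 1), so t ≡ 5·0 = 0 ≡ 0 (mod 9).
    Then x = 150 + 1001·0 = 150, valid modulo lcm(1001, 9) = 9009: x ≡ 150 (mod 9009).
  Combine with x ≡ 0 (mod 4); new modulus lcm = 36036.
    Write x = 150 + 9009·t and substitute into x ≡ 0 (mod 4): 9009·t ≡ 0 − 150 = -150 (mod 4).
    Reduce coefficients mod 4: 1·t ≡ 2 (mod 4).
    So t ≡ 2 (mod 4).
    Then x = 150 + 9009·2 = 18168, valid modulo lcm(9009, 4) = 36036: x ≡ 18168 (mod 36036).
Verify against each original: 18168 mod 11 = 7, 18168 mod 13 = 7, 18168 mod 7 = 3, 18168 mod 9 = 6, 18168 mod 4 = 0.

x ≡ 18168 (mod 36036).


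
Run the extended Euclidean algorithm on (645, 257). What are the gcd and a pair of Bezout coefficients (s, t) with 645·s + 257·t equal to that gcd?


Euclidean algorithm on (645, 257) — divide until remainder is 0:
  645 = 2 · 257 + 131
  257 = 1 · 131 + 126
  131 = 1 · 126 + 5
  126 = 25 · 5 + 1
  5 = 5 · 1 + 0
gcd(645, 257) = 1.
Track Bezout coefficients alongside the remainders: start with r₀ = 645 = a·1 + b·0 (s = 1, t = 0) and r₁ = 257 = a·0 + b·1 (s = 0, t = 1); each new remainder r_{k+1} = r_{k-1} − q_k·r_k inherits s_{k+1} = s_{k-1} − q_k·s_k, t_{k+1} = t_{k-1} − q_k·t_k, so r_k = a·s_k + b·t_k at every step:
  q = 2: r = 131, s = 1 − 2·0 = 1, t = 0 − 2·1 = -2  (check: 645·1 + 257·(-2) = 131)
  q = 1: r = 126, s = 0 − 1·1 = -1, t = 1 − 1·(-2) = 3  (check: 645·(-1) + 257·3 = 126)
  q = 1: r = 5, s = 1 − 1·(-1) = 2, t = -2 − 1·3 = -5  (check: 645·2 + 257·(-5) = 5)
  q = 25: r = 1, s = -1 − 25·2 = -51, t = 3 − 25·(-5) = 128  (check: 645·(-51) + 257·128 = 1)
The row with r = 1 (the gcd) gives the Bezout coefficients s = -51, t = 128.
Result: 645 · (-51) + 257 · (128) = 1.

gcd(645, 257) = 1; s = -51, t = 128 (check: 645·(-51) + 257·128 = 1).


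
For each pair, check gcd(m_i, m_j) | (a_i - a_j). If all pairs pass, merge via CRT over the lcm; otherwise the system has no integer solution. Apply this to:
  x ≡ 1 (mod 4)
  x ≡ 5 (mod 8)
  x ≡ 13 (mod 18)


Moduli 4, 8, 18 are not pairwise coprime, so CRT works modulo lcm(m_i) when all pairwise compatibility conditions hold.
Pairwise compatibility: gcd(m_i, m_j) must divide a_i - a_j for every pair.
Merge one congruence at a time:
  Start: x ≡ 1 (mod 4).
  Combine with x ≡ 5 (mod 8): gcd(4, 8) = 4; 5 - 1 = 4, which IS divisible by 4, so compatible.
    Write x = 1 + 4·t and substitute into x ≡ 5 (mod 8): 4·t ≡ 5 − 1 = 4 (mod 8).
    Divide the congruence (and modulus) by g = 4: 1·t ≡ 1 (mod 2).
    So t ≡ 1 (mod 2).
    Then x = 1 + 4·1 = 5, valid modulo lcm(4, 8) = 8: x ≡ 5 (mod 8).
  Combine with x ≡ 13 (mod 18): gcd(8, 18) = 2; 13 - 5 = 8, which IS divisible by 2, so compatible.
    Write x = 5 + 8·t and substitute into x ≡ 13 (mod 18): 8·t ≡ 13 − 5 = 8 (mod 18).
    Divide the congruence (and modulus) by g = 2: 4·t ≡ 4 (mod 9).
    The inverse of 4 mod 9 is 7 (since 4·7 = 28 = 3·9 + 1), so t ≡ 7·4 = 28 ≡ 1 (mod 9).
    Then x = 5 + 8·1 = 13, valid modulo lcm(8, 18) = 72: x ≡ 13 (mod 72).
Verify: 13 mod 4 = 1, 13 mod 8 = 5, 13 mod 18 = 13.

x ≡ 13 (mod 72).


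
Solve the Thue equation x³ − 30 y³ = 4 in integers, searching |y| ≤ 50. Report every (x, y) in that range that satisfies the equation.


The equation is x³ - 30y³ = 4. For fixed y, x³ = 30·y³ + 4, so a solution requires the RHS to be a perfect cube.
Strategy: iterate y from -50 to 50, compute RHS = 30·y³ + 4, and check whether it is a (positive or negative) perfect cube.
Check small values of y:
  y = 0: RHS = 4 is not a perfect cube.
  y = 1: RHS = 34 is not a perfect cube.
  y = -1: RHS = -26 is not a perfect cube.
  y = 2: RHS = 244 is not a perfect cube.
  y = -2: RHS = -236 is not a perfect cube.
  y = 3: RHS = 814 is not a perfect cube.
  y = -3: RHS = -806 is not a perfect cube.
Continuing the search up to |y| = 50 finds no solutions either.
No (x, y) in the scanned range satisfies the equation.

No integer solutions with |y| ≤ 50.


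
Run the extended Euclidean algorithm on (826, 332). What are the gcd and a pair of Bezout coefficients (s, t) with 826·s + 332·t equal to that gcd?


Euclidean algorithm on (826, 332) — divide until remainder is 0:
  826 = 2 · 332 + 162
  332 = 2 · 162 + 8
  162 = 20 · 8 + 2
  8 = 4 · 2 + 0
gcd(826, 332) = 2.
Track Bezout coefficients alongside the remainders: start with r₀ = 826 = a·1 + b·0 (s = 1, t = 0) and r₁ = 332 = a·0 + b·1 (s = 0, t = 1); each new remainder r_{k+1} = r_{k-1} − q_k·r_k inherits s_{k+1} = s_{k-1} − q_k·s_k, t_{k+1} = t_{k-1} − q_k·t_k, so r_k = a·s_k + b·t_k at every step:
  q = 2: r = 162, s = 1 − 2·0 = 1, t = 0 − 2·1 = -2  (check: 826·1 + 332·(-2) = 162)
  q = 2: r = 8, s = 0 − 2·1 = -2, t = 1 − 2·(-2) = 5  (check: 826·(-2) + 332·5 = 8)
  q = 20: r = 2, s = 1 − 20·(-2) = 41, t = -2 − 20·5 = -102  (check: 826·41 + 332·(-102) = 2)
The row with r = 2 (the gcd) gives the Bezout coefficients s = 41, t = -102.
Result: 826 · (41) + 332 · (-102) = 2.

gcd(826, 332) = 2; s = 41, t = -102 (check: 826·41 + 332·(-102) = 2).


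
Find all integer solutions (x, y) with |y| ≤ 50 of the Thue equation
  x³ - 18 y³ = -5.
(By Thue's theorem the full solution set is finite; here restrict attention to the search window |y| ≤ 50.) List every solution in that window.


The equation is x³ - 18y³ = -5. For fixed y, x³ = 18·y³ − 5, so a solution requires the RHS to be a perfect cube.
Strategy: iterate y from -50 to 50, compute RHS = 18·y³ − 5, and check whether it is a (positive or negative) perfect cube.
Check small values of y:
  y = 0: RHS = -5 is not a perfect cube.
  y = 1: RHS = 13 is not a perfect cube.
  y = -1: RHS = -23 is not a perfect cube.
  y = 2: RHS = 139 is not a perfect cube.
  y = -2: RHS = -149 is not a perfect cube.
  y = 3: RHS = 481 is not a perfect cube.
  y = -3: RHS = -491 is not a perfect cube.
Continuing the search up to |y| = 50 finds no solutions either.
No (x, y) in the scanned range satisfies the equation.

No integer solutions with |y| ≤ 50.


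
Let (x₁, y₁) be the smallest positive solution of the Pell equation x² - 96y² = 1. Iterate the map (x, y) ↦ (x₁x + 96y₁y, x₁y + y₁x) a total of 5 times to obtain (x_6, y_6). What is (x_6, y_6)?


Step 1: Find the fundamental solution (x₁, y₁) of x² - 96y² = 1.
  Expand √96 as a continued fraction. a₀ = ⌊√96⌋ = 9; iterate m_{k+1} = d_k·a_k − m_k, d_{k+1} = (96 − m_{k+1}²)/d_k, a_{k+1} = ⌊(a₀ + m_{k+1})/d_{k+1}⌋ (starting m₀ = 0, d₀ = 1), with convergents p_k = a_k·p_{k-1} + p_{k-2}, q_k = a_k·q_{k-1} + q_{k-2} (p₋₁ = 1, q₋₁ = 0):
  k = 0: a₀ = 9; p₀/q₀ = 9/1; p₀² − 96·q₀² = 81 − 96 = -15.
  k = 1: m = 9, d = 15, a = ⌊(9 + 9)/15⌋ = 1; p/q = (1·9 + 1)/(1·1 + 0) = 10/1; p² − 96·q² = 100 − 96 = 4.
  k = 2: m = 6, d = 4, a = ⌊(9 + 6)/4⌋ = 3; p/q = (3·10 + 9)/(3·1 + 1) = 39/4; p² − 96·q² = 1521 − 1536 = -15.
  k = 3: m = 6, d = 15, a = ⌊(9 + 6)/15⌋ = 1; p/q = (1·39 + 10)/(1·4 + 1) = 49/5; p² − 96·q² = 2401 − 2400 = 1.
  The first convergent with p² − 96·q² = 1 gives the fundamental solution (x₁, y₁) = (49, 5).
Step 2: Apply the recurrence (x_{n+1}, y_{n+1}) = (x₁x_n + 96y₁y_n, x₁y_n + y₁x_n) repeatedly.
  From (x_1, y_1) = (49, 5): x_2 = 49·49 + 96·5·5 = 4801; y_2 = 49·5 + 5·49 = 490.
  From (x_2, y_2) = (4801, 490): x_3 = 49·4801 + 96·5·490 = 470449; y_3 = 49·490 + 5·4801 = 48015.
  From (x_3, y_3) = (470449, 48015): x_4 = 49·470449 + 96·5·48015 = 46099201; y_4 = 49·48015 + 5·470449 = 4704980.
  From (x_4, y_4) = (46099201, 4704980): x_5 = 49·46099201 + 96·5·4704980 = 4517251249; y_5 = 49·4704980 + 5·46099201 = 461040025.
  From (x_5, y_5) = (4517251249, 461040025): x_6 = 49·4517251249 + 96·5·461040025 = 442644523201; y_6 = 49·461040025 + 5·4517251249 = 45177217470.
Step 3: Verify x_6² - 96·y_6² = 195934173919840627286401 - 195934173919840627286400 = 1 (should be 1). ✓

(x_1, y_1) = (49, 5); (x_6, y_6) = (442644523201, 45177217470).


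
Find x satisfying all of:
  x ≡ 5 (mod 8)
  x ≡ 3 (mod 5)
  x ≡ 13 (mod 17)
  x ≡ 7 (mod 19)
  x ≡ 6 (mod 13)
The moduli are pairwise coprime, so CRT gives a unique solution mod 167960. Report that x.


Product of moduli M = 8 · 5 · 17 · 19 · 13 = 167960.
Merge one congruence at a time:
  Start: x ≡ 5 (mod 8).
  Combine with x ≡ 3 (mod 5); new modulus lcm = 40.
    Write x = 5 + 8·t and substitute into x ≡ 3 (mod 5): 8·t ≡ 3 − 5 = -2 (mod 5).
    Reduce coefficients mod 5: 3·t ≡ 3 (mod 5).
    The inverse of 3 mod 5 is 2 (since 3·2 = 6 = 1·5 + 1), so t ≡ 2·3 = 6 ≡ 1 (mod 5).
    Then x = 5 + 8·1 = 13, valid modulo lcm(8, 5) = 40: x ≡ 13 (mod 40).
  Combine with x ≡ 13 (mod 17); new modulus lcm = 680.
    Write x = 13 + 40·t and substitute into x ≡ 13 (mod 17): 40·t ≡ 13 − 13 = 0 (mod 17).
    Reduce coefficients mod 17: 6·t ≡ 0 (mod 17).
    The inverse of 6 mod 17 is 3 (since 6·3 = 18 = 1·17 + 1), so t ≡ 3·0 = 0 ≡ 0 (mod 17).
    Then x = 13 + 40·0 = 13, valid modulo lcm(40, 17) = 680: x ≡ 13 (mod 680).
  Combine with x ≡ 7 (mod 19); new modulus lcm = 12920.
    Write x = 13 + 680·t and substitute into x ≡ 7 (mod 19): 680·t ≡ 7 − 13 = -6 (mod 19).
    Reduce coefficients mod 19: 15·t ≡ 13 (mod 19).
    The inverse of 15 mod 19 is 14 (since 15·14 = 210 = 11·19 + 1), so t ≡ 14·13 = 182 ≡ 11 (mod 19).
    Then x = 13 + 680·11 = 7493, valid modulo lcm(680, 19) = 12920: x ≡ 7493 (mod 12920).
  Combine with x ≡ 6 (mod 13); new modulus lcm = 167960.
    Write x = 7493 + 12920·t and substitute into x ≡ 6 (mod 13): 12920·t ≡ 6 − 7493 = -7487 (mod 13).
    Reduce coefficients mod 13: 11·t ≡ 1 (mod 13).
    The inverse of 11 mod 13 is 6 (since 11·6 = 66 = 5·13 + 1), so t ≡ 6·1 = 6 ≡ 6 (mod 13).
    Then x = 7493 + 12920·6 = 85013, valid modulo lcm(12920, 13) = 167960: x ≡ 85013 (mod 167960).
Verify against each original: 85013 mod 8 = 5, 85013 mod 5 = 3, 85013 mod 17 = 13, 85013 mod 19 = 7, 85013 mod 13 = 6.

x ≡ 85013 (mod 167960).


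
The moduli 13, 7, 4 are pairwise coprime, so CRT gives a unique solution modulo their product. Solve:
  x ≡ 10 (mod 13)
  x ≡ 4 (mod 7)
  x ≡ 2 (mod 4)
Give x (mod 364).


Moduli 13, 7, 4 are pairwise coprime; by CRT there is a unique solution modulo M = 13 · 7 · 4 = 364.
Solve pairwise, accumulating the modulus:
  Start with x ≡ 10 (mod 13).
  Combine with x ≡ 4 (mod 7): since gcd(13, 7) = 1, we get a unique residue mod 91.
    Write x = 10 + 13·t and substitute into x ≡ 4 (mod 7): 13·t ≡ 4 − 10 = -6 (mod 7).
    Reduce coefficients mod 7: 6·t ≡ 1 (mod 7).
    The inverse of 6 mod 7 is 6 (since 6·6 = 36 = 5·7 + 1), so t ≡ 6·1 = 6 ≡ 6 (mod 7).
    Then x = 10 + 13·6 = 88, valid modulo lcm(13, 7) = 91: x ≡ 88 (mod 91).
  Combine with x ≡ 2 (mod 4): since gcd(91, 4) = 1, we get a unique residue mod 364.
    Write x = 88 + 91·t and substitute into x ≡ 2 (mod 4): 91·t ≡ 2 − 88 = -86 (mod 4).
    Reduce coefficients mod 4: 3·t ≡ 2 (mod 4).
    The inverse of 3 mod 4 is 3 (since 3·3 = 9 = 2·4 + 1), so t ≡ 3·2 = 6 ≡ 2 (mod 4).
    Then x = 88 + 91·2 = 270, valid modulo lcm(91, 4) = 364: x ≡ 270 (mod 364).
Verify: 270 mod 13 = 10 ✓, 270 mod 7 = 4 ✓, 270 mod 4 = 2 ✓.

x ≡ 270 (mod 364).


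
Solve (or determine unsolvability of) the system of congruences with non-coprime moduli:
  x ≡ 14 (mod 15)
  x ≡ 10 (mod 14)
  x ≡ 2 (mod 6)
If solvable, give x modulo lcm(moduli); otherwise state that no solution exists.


Moduli 15, 14, 6 are not pairwise coprime, so CRT works modulo lcm(m_i) when all pairwise compatibility conditions hold.
Pairwise compatibility: gcd(m_i, m_j) must divide a_i - a_j for every pair.
Merge one congruence at a time:
  Start: x ≡ 14 (mod 15).
  Combine with x ≡ 10 (mod 14): gcd(15, 14) = 1; 10 - 14 = -4, which IS divisible by 1, so compatible.
    Write x = 14 + 15·t and substitute into x ≡ 10 (mod 14): 15·t ≡ 10 − 14 = -4 (mod 14).
    Reduce coefficients mod 14: 1·t ≡ 10 (mod 14).
    So t ≡ 10 (mod 14).
    Then x = 14 + 15·10 = 164, valid modulo lcm(15, 14) = 210: x ≡ 164 (mod 210).
  Combine with x ≡ 2 (mod 6): gcd(210, 6) = 6; 2 - 164 = -162, which IS divisible by 6, so compatible.
    Write x = 164 + 210·t and substitute into x ≡ 2 (mod 6): 210·t ≡ 2 − 164 = -162 (mod 6).
    Divide the congruence (and modulus) by g = 6: 35·t ≡ -27 (mod 1).
    Modulo 1 every t works; take t = 0.
    Then x = 164 + 210·0 = 164, valid modulo lcm(210, 6) = 210: x ≡ 164 (mod 210).
Verify: 164 mod 15 = 14, 164 mod 14 = 10, 164 mod 6 = 2.

x ≡ 164 (mod 210).


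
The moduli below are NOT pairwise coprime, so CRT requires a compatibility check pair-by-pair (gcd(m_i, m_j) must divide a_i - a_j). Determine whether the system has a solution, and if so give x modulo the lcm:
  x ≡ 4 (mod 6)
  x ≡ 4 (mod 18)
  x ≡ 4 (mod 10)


Moduli 6, 18, 10 are not pairwise coprime, so CRT works modulo lcm(m_i) when all pairwise compatibility conditions hold.
Pairwise compatibility: gcd(m_i, m_j) must divide a_i - a_j for every pair.
Merge one congruence at a time:
  Start: x ≡ 4 (mod 6).
  Combine with x ≡ 4 (mod 18): gcd(6, 18) = 6; 4 - 4 = 0, which IS divisible by 6, so compatible.
    Write x = 4 + 6·t and substitute into x ≡ 4 (mod 18): 6·t ≡ 4 − 4 = 0 (mod 18).
    Divide the congruence (and modulus) by g = 6: 1·t ≡ 0 (mod 3).
    So t ≡ 0 (mod 3).
    Then x = 4 + 6·0 = 4, valid modulo lcm(6, 18) = 18: x ≡ 4 (mod 18).
  Combine with x ≡ 4 (mod 10): gcd(18, 10) = 2; 4 - 4 = 0, which IS divisible by 2, so compatible.
    Write x = 4 + 18·t and substitute into x ≡ 4 (mod 10): 18·t ≡ 4 − 4 = 0 (mod 10).
    Divide the congruence (and modulus) by g = 2: 9·t ≡ 0 (mod 5).
    Reduce coefficients mod 5: 4·t ≡ 0 (mod 5).
    The inverse of 4 mod 5 is 4 (since 4·4 = 16 = 3·5 + 1), so t ≡ 4·0 = 0 ≡ 0 (mod 5).
    Then x = 4 + 18·0 = 4, valid modulo lcm(18, 10) = 90: x ≡ 4 (mod 90).
Verify: 4 mod 6 = 4, 4 mod 18 = 4, 4 mod 10 = 4.

x ≡ 4 (mod 90).


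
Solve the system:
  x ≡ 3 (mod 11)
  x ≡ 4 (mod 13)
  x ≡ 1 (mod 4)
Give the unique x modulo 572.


Moduli 11, 13, 4 are pairwise coprime; by CRT there is a unique solution modulo M = 11 · 13 · 4 = 572.
Solve pairwise, accumulating the modulus:
  Start with x ≡ 3 (mod 11).
  Combine with x ≡ 4 (mod 13): since gcd(11, 13) = 1, we get a unique residue mod 143.
    Write x = 3 + 11·t and substitute into x ≡ 4 (mod 13): 11·t ≡ 4 − 3 = 1 (mod 13).
    The inverse of 11 mod 13 is 6 (since 11·6 = 66 = 5·13 + 1), so t ≡ 6·1 = 6 ≡ 6 (mod 13).
    Then x = 3 + 11·6 = 69, valid modulo lcm(11, 13) = 143: x ≡ 69 (mod 143).
  Combine with x ≡ 1 (mod 4): since gcd(143, 4) = 1, we get a unique residue mod 572.
    Write x = 69 + 143·t and substitute into x ≡ 1 (mod 4): 143·t ≡ 1 − 69 = -68 (mod 4).
    Reduce coefficients mod 4: 3·t ≡ 0 (mod 4).
    The inverse of 3 mod 4 is 3 (since 3·3 = 9 = 2·4 + 1), so t ≡ 3·0 = 0 ≡ 0 (mod 4).
    Then x = 69 + 143·0 = 69, valid modulo lcm(143, 4) = 572: x ≡ 69 (mod 572).
Verify: 69 mod 11 = 3 ✓, 69 mod 13 = 4 ✓, 69 mod 4 = 1 ✓.

x ≡ 69 (mod 572).


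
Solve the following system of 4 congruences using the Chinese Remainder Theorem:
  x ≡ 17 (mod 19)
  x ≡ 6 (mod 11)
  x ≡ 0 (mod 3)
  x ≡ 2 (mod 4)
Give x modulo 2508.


Product of moduli M = 19 · 11 · 3 · 4 = 2508.
Merge one congruence at a time:
  Start: x ≡ 17 (mod 19).
  Combine with x ≡ 6 (mod 11); new modulus lcm = 209.
    Write x = 17 + 19·t and substitute into x ≡ 6 (mod 11): 19·t ≡ 6 − 17 = -11 (mod 11).
    Reduce coefficients mod 11: 8·t ≡ 0 (mod 11).
    The inverse of 8 mod 11 is 7 (since 8·7 = 56 = 5·11 + 1), so t ≡ 7·0 = 0 ≡ 0 (mod 11).
    Then x = 17 + 19·0 = 17, valid modulo lcm(19, 11) = 209: x ≡ 17 (mod 209).
  Combine with x ≡ 0 (mod 3); new modulus lcm = 627.
    Write x = 17 + 209·t and substitute into x ≡ 0 (mod 3): 209·t ≡ 0 − 17 = -17 (mod 3).
    Reduce coefficients mod 3: 2·t ≡ 1 (mod 3).
    The inverse of 2 mod 3 is 2 (since 2·2 = 4 = 1·3 + 1), so t ≡ 2·1 = 2 ≡ 2 (mod 3).
    Then x = 17 + 209·2 = 435, valid modulo lcm(209, 3) = 627: x ≡ 435 (mod 627).
  Combine with x ≡ 2 (mod 4); new modulus lcm = 2508.
    Write x = 435 + 627·t and substitute into x ≡ 2 (mod 4): 627·t ≡ 2 − 435 = -433 (mod 4).
    Reduce coefficients mod 4: 3·t ≡ 3 (mod 4).
    The inverse of 3 mod 4 is 3 (since 3·3 = 9 = 2·4 + 1), so t ≡ 3·3 = 9 ≡ 1 (mod 4).
    Then x = 435 + 627·1 = 1062, valid modulo lcm(627, 4) = 2508: x ≡ 1062 (mod 2508).
Verify against each original: 1062 mod 19 = 17, 1062 mod 11 = 6, 1062 mod 3 = 0, 1062 mod 4 = 2.

x ≡ 1062 (mod 2508).


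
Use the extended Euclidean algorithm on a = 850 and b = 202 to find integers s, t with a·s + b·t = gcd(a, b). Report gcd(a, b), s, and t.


Euclidean algorithm on (850, 202) — divide until remainder is 0:
  850 = 4 · 202 + 42
  202 = 4 · 42 + 34
  42 = 1 · 34 + 8
  34 = 4 · 8 + 2
  8 = 4 · 2 + 0
gcd(850, 202) = 2.
Track Bezout coefficients alongside the remainders: start with r₀ = 850 = a·1 + b·0 (s = 1, t = 0) and r₁ = 202 = a·0 + b·1 (s = 0, t = 1); each new remainder r_{k+1} = r_{k-1} − q_k·r_k inherits s_{k+1} = s_{k-1} − q_k·s_k, t_{k+1} = t_{k-1} − q_k·t_k, so r_k = a·s_k + b·t_k at every step:
  q = 4: r = 42, s = 1 − 4·0 = 1, t = 0 − 4·1 = -4  (check: 850·1 + 202·(-4) = 42)
  q = 4: r = 34, s = 0 − 4·1 = -4, t = 1 − 4·(-4) = 17  (check: 850·(-4) + 202·17 = 34)
  q = 1: r = 8, s = 1 − 1·(-4) = 5, t = -4 − 1·17 = -21  (check: 850·5 + 202·(-21) = 8)
  q = 4: r = 2, s = -4 − 4·5 = -24, t = 17 − 4·(-21) = 101  (check: 850·(-24) + 202·101 = 2)
The row with r = 2 (the gcd) gives the Bezout coefficients s = -24, t = 101.
Result: 850 · (-24) + 202 · (101) = 2.

gcd(850, 202) = 2; s = -24, t = 101 (check: 850·(-24) + 202·101 = 2).


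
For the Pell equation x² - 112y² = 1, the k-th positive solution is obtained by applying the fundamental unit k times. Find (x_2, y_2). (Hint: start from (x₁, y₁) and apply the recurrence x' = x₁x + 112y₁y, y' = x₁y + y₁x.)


Step 1: Find the fundamental solution (x₁, y₁) of x² - 112y² = 1.
  Expand √112 as a continued fraction. a₀ = ⌊√112⌋ = 10; iterate m_{k+1} = d_k·a_k − m_k, d_{k+1} = (112 − m_{k+1}²)/d_k, a_{k+1} = ⌊(a₀ + m_{k+1})/d_{k+1}⌋ (starting m₀ = 0, d₀ = 1), with convergents p_k = a_k·p_{k-1} + p_{k-2}, q_k = a_k·q_{k-1} + q_{k-2} (p₋₁ = 1, q₋₁ = 0):
  k = 0: a₀ = 10; p₀/q₀ = 10/1; p₀² − 112·q₀² = 100 − 112 = -12.
  k = 1: m = 10, d = 12, a = ⌊(10 + 10)/12⌋ = 1; p/q = (1·10 + 1)/(1·1 + 0) = 11/1; p² − 112·q² = 121 − 112 = 9.
  k = 2: m = 2, d = 9, a = ⌊(10 + 2)/9⌋ = 1; p/q = (1·11 + 10)/(1·1 + 1) = 21/2; p² − 112·q² = 441 − 448 = -7.
  k = 3: m = 7, d = 7, a = ⌊(10 + 7)/7⌋ = 2; p/q = (2·21 + 11)/(2·2 + 1) = 53/5; p² − 112·q² = 2809 − 2800 = 9.
  k = 4: m = 7, d = 9, a = ⌊(10 + 7)/9⌋ = 1; p/q = (1·53 + 21)/(1·5 + 2) = 74/7; p² − 112·q² = 5476 − 5488 = -12.
  k = 5: m = 2, d = 12, a = ⌊(10 + 2)/12⌋ = 1; p/q = (1·74 + 53)/(1·7 + 5) = 127/12; p² − 112·q² = 16129 − 16128 = 1.
  The first convergent with p² − 112·q² = 1 gives the fundamental solution (x₁, y₁) = (127, 12).
Step 2: Apply the recurrence (x_{n+1}, y_{n+1}) = (x₁x_n + 112y₁y_n, x₁y_n + y₁x_n) repeatedly.
  From (x_1, y_1) = (127, 12): x_2 = 127·127 + 112·12·12 = 32257; y_2 = 127·12 + 12·127 = 3048.
Step 3: Verify x_2² - 112·y_2² = 1040514049 - 1040514048 = 1 (should be 1). ✓

(x_1, y_1) = (127, 12); (x_2, y_2) = (32257, 3048).


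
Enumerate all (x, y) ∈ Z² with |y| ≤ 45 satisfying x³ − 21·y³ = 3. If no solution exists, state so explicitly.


The equation is x³ - 21y³ = 3. For fixed y, x³ = 21·y³ + 3, so a solution requires the RHS to be a perfect cube.
Strategy: iterate y from -45 to 45, compute RHS = 21·y³ + 3, and check whether it is a (positive or negative) perfect cube.
Check small values of y:
  y = 0: RHS = 3 is not a perfect cube.
  y = 1: RHS = 24 is not a perfect cube.
  y = -1: RHS = -18 is not a perfect cube.
  y = 2: RHS = 171 is not a perfect cube.
  y = -2: RHS = -165 is not a perfect cube.
  y = 3: RHS = 570 is not a perfect cube.
  y = -3: RHS = -564 is not a perfect cube.
Continuing the search up to |y| = 45 finds no solutions either.
No (x, y) in the scanned range satisfies the equation.

No integer solutions with |y| ≤ 45.


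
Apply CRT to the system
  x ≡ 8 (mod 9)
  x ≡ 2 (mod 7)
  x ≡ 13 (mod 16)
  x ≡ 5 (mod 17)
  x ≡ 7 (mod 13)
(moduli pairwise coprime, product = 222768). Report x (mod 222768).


Product of moduli M = 9 · 7 · 16 · 17 · 13 = 222768.
Merge one congruence at a time:
  Start: x ≡ 8 (mod 9).
  Combine with x ≡ 2 (mod 7); new modulus lcm = 63.
    Write x = 8 + 9·t and substitute into x ≡ 2 (mod 7): 9·t ≡ 2 − 8 = -6 (mod 7).
    Reduce coefficients mod 7: 2·t ≡ 1 (mod 7).
    The inverse of 2 mod 7 is 4 (since 2·4 = 8 = 1·7 + 1), so t ≡ 4·1 = 4 ≡ 4 (mod 7).
    Then x = 8 + 9·4 = 44, valid modulo lcm(9, 7) = 63: x ≡ 44 (mod 63).
  Combine with x ≡ 13 (mod 16); new modulus lcm = 1008.
    Write x = 44 + 63·t and substitute into x ≡ 13 (mod 16): 63·t ≡ 13 − 44 = -31 (mod 16).
    Reduce coefficients mod 16: 15·t ≡ 1 (mod 16).
    The inverse of 15 mod 16 is 15 (since 15·15 = 225 = 14·16 + 1), so t ≡ 15·1 = 15 ≡ 15 (mod 16).
    Then x = 44 + 63·15 = 989, valid modulo lcm(63, 16) = 1008: x ≡ 989 (mod 1008).
  Combine with x ≡ 5 (mod 17); new modulus lcm = 17136.
    Write x = 989 + 1008·t and substitute into x ≡ 5 (mod 17): 1008·t ≡ 5 − 989 = -984 (mod 17).
    Reduce coefficients mod 17: 5·t ≡ 2 (mod 17).
    The inverse of 5 mod 17 is 7 (since 5·7 = 35 = 2·17 + 1), so t ≡ 7·2 = 14 ≡ 14 (mod 17).
    Then x = 989 + 1008·14 = 15101, valid modulo lcm(1008, 17) = 17136: x ≡ 15101 (mod 17136).
  Combine with x ≡ 7 (mod 13); new modulus lcm = 222768.
    Write x = 15101 + 17136·t and substitute into x ≡ 7 (mod 13): 17136·t ≡ 7 − 15101 = -15094 (mod 13).
    Reduce coefficients mod 13: 2·t ≡ 12 (mod 13).
    The inverse of 2 mod 13 is 7 (since 2·7 = 14 = 1·13 + 1), so t ≡ 7·12 = 84 ≡ 6 (mod 13).
    Then x = 15101 + 17136·6 = 117917, valid modulo lcm(17136, 13) = 222768: x ≡ 117917 (mod 222768).
Verify against each original: 117917 mod 9 = 8, 117917 mod 7 = 2, 117917 mod 16 = 13, 117917 mod 17 = 5, 117917 mod 13 = 7.

x ≡ 117917 (mod 222768).


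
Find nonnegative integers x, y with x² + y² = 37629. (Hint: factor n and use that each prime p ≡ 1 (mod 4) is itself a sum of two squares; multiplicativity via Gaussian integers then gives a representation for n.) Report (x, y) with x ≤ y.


Step 1: Factor n = 37629 = 3^2 · 37 · 113.
Step 2: Check the mod-4 condition on each prime factor: 3 ≡ 3 (mod 4), exponent 2 (must be even); 37 ≡ 1 (mod 4), exponent 1; 113 ≡ 1 (mod 4), exponent 1.
All primes ≡ 3 (mod 4) appear to even exponent (or don't appear), so by the two-squares theorem n IS expressible as a sum of two squares.
Step 3: Build a representation. Group n = k² · m with k = 3 and m = 37 · 113 = 4181 (a product of primes ≡ 1 (mod 4)); a representation of m scales to one of n via (k·x)² + (k·y)² = k²(x² + y²). Each prime p ≡ 1 (mod 4) is itself a sum of two squares; find a² by testing p − a² for a perfect square:
  37: 37 − 1² = 36 = 6² ⇒ 37 = 1² + 6².
  113: 113 − 1² = 112, 113 − 2² = 109, 113 − 3² = 104, 113 − 4² = 97, 113 − 5² = 88, 113 − 6² = 77, 113 − 7² = 64 = 8² ⇒ 113 = 7² + 8².
  Combine using the Brahmagupta–Fibonacci identity (a² + b²)(c² + d²) = (ac − bd)² + (ad + bc)² = (ac + bd)² + (ad − bc)²:
  37 · 113 = 4181: from (1² + 6²)(7² + 8²), take (1·7 − 6·8, 1·8 + 6·7) = (7 − 48, 8 + 42) = (-41, 50); dropping signs (only squares matter) gives (41, 50); check 41² + 50² = 1681 + 2500 = 4181 ✓.
  Scale by k = 3: (3·41, 3·50) = (123, 150).
Step 4: Order so x ≤ y and verify: 123² + 150² = 15129 + 22500 = 37629 = n. ✓

n = 37629 = 123² + 150² (one valid representation with x ≤ y).


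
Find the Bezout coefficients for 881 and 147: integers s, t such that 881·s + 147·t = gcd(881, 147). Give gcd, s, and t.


Euclidean algorithm on (881, 147) — divide until remainder is 0:
  881 = 5 · 147 + 146
  147 = 1 · 146 + 1
  146 = 146 · 1 + 0
gcd(881, 147) = 1.
Track Bezout coefficients alongside the remainders: start with r₀ = 881 = a·1 + b·0 (s = 1, t = 0) and r₁ = 147 = a·0 + b·1 (s = 0, t = 1); each new remainder r_{k+1} = r_{k-1} − q_k·r_k inherits s_{k+1} = s_{k-1} − q_k·s_k, t_{k+1} = t_{k-1} − q_k·t_k, so r_k = a·s_k + b·t_k at every step:
  q = 5: r = 146, s = 1 − 5·0 = 1, t = 0 − 5·1 = -5  (check: 881·1 + 147·(-5) = 146)
  q = 1: r = 1, s = 0 − 1·1 = -1, t = 1 − 1·(-5) = 6  (check: 881·(-1) + 147·6 = 1)
The row with r = 1 (the gcd) gives the Bezout coefficients s = -1, t = 6.
Result: 881 · (-1) + 147 · (6) = 1.

gcd(881, 147) = 1; s = -1, t = 6 (check: 881·(-1) + 147·6 = 1).


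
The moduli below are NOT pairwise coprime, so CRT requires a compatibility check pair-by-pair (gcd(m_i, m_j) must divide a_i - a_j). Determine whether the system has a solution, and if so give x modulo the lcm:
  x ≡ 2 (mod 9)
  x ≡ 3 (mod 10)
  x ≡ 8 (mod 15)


Moduli 9, 10, 15 are not pairwise coprime, so CRT works modulo lcm(m_i) when all pairwise compatibility conditions hold.
Pairwise compatibility: gcd(m_i, m_j) must divide a_i - a_j for every pair.
Merge one congruence at a time:
  Start: x ≡ 2 (mod 9).
  Combine with x ≡ 3 (mod 10): gcd(9, 10) = 1; 3 - 2 = 1, which IS divisible by 1, so compatible.
    Write x = 2 + 9·t and substitute into x ≡ 3 (mod 10): 9·t ≡ 3 − 2 = 1 (mod 10).
    The inverse of 9 mod 10 is 9 (since 9·9 = 81 = 8·10 + 1), so t ≡ 9·1 = 9 ≡ 9 (mod 10).
    Then x = 2 + 9·9 = 83, valid modulo lcm(9, 10) = 90: x ≡ 83 (mod 90).
  Combine with x ≡ 8 (mod 15): gcd(90, 15) = 15; 8 - 83 = -75, which IS divisible by 15, so compatible.
    Write x = 83 + 90·t and substitute into x ≡ 8 (mod 15): 90·t ≡ 8 − 83 = -75 (mod 15).
    Divide the congruence (and modulus) by g = 15: 6·t ≡ -5 (mod 1).
    Modulo 1 every t works; take t = 0.
    Then x = 83 + 90·0 = 83, valid modulo lcm(90, 15) = 90: x ≡ 83 (mod 90).
Verify: 83 mod 9 = 2, 83 mod 10 = 3, 83 mod 15 = 8.

x ≡ 83 (mod 90).


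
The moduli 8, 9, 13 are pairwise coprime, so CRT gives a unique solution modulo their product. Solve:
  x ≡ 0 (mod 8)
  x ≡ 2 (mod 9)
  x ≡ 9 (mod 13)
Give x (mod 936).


Moduli 8, 9, 13 are pairwise coprime; by CRT there is a unique solution modulo M = 8 · 9 · 13 = 936.
Solve pairwise, accumulating the modulus:
  Start with x ≡ 0 (mod 8).
  Combine with x ≡ 2 (mod 9): since gcd(8, 9) = 1, we get a unique residue mod 72.
    Write x = 0 + 8·t and substitute into x ≡ 2 (mod 9): 8·t ≡ 2 − 0 = 2 (mod 9).
    The inverse of 8 mod 9 is 8 (since 8·8 = 64 = 7·9 + 1), so t ≡ 8·2 = 16 ≡ 7 (mod 9).
    Then x = 0 + 8·7 = 56, valid modulo lcm(8, 9) = 72: x ≡ 56 (mod 72).
  Combine with x ≡ 9 (mod 13): since gcd(72, 13) = 1, we get a unique residue mod 936.
    Write x = 56 + 72·t and substitute into x ≡ 9 (mod 13): 72·t ≡ 9 − 56 = -47 (mod 13).
    Reduce coefficients mod 13: 7·t ≡ 5 (mod 13).
    The inverse of 7 mod 13 is 2 (since 7·2 = 14 = 1·13 + 1), so t ≡ 2·5 = 10 ≡ 10 (mod 13).
    Then x = 56 + 72·10 = 776, valid modulo lcm(72, 13) = 936: x ≡ 776 (mod 936).
Verify: 776 mod 8 = 0 ✓, 776 mod 9 = 2 ✓, 776 mod 13 = 9 ✓.

x ≡ 776 (mod 936).


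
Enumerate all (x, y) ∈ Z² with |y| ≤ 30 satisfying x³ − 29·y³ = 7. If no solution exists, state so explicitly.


The equation is x³ - 29y³ = 7. For fixed y, x³ = 29·y³ + 7, so a solution requires the RHS to be a perfect cube.
Strategy: iterate y from -30 to 30, compute RHS = 29·y³ + 7, and check whether it is a (positive or negative) perfect cube.
Check small values of y:
  y = 0: RHS = 7 is not a perfect cube.
  y = 1: RHS = 36 is not a perfect cube.
  y = -1: RHS = -22 is not a perfect cube.
  y = 2: RHS = 239 is not a perfect cube.
  y = -2: RHS = -225 is not a perfect cube.
  y = 3: RHS = 790 is not a perfect cube.
  y = -3: RHS = -776 is not a perfect cube.
Continuing the search up to |y| = 30 finds no solutions either.
No (x, y) in the scanned range satisfies the equation.

No integer solutions with |y| ≤ 30.
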